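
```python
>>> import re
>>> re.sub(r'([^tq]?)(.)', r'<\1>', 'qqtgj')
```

'<><><><g>'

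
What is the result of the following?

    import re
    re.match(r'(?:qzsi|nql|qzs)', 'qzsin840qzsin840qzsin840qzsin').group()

'qzsi'

`re.match` only tries the pattern at the start of the string.
The match spans [0:4] → 'qzsi'.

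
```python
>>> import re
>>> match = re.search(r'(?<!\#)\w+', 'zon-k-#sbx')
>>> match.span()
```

(0, 3)

The negative lookaround is zero-width — it rules out positions where the adjacent text would match, without consuming anything.
`search` walks the string left to right and returns the first match it finds.
The match spans [0:3] → 'zon'.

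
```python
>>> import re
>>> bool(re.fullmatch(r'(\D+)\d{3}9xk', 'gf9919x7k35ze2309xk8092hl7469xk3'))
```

False

This matches one or more of a non-digit (captured); then exactly 3 of a digit, then the literal '9xk'.
For `fullmatch`, every character of the input must be accounted for by the pattern.
Here there's no way to consume every character, so the call returns None, and `bool(None)` is False.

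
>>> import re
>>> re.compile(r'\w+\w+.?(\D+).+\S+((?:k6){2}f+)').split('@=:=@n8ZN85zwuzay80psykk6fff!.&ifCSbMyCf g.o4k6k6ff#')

['@=:=@', '.&ifCSbMyCf g.', 'k6k6ff', '#']

This matches one or more of a word character, then one or more of a word character, then optionally any character; then one or more of a non-digit (captured); then one or more of any character, then one or more of a non-whitespace character; then the literal 'k6' repeated 2 times, then one or more of a literal 'f' (captured).
Matches to split on: at [5:51] → 'n8ZN85zwuzay80psykk6fff!.&ifCSbMyCf g.o4k6k6ff'.
Because the pattern has a capturing group, `split` also inserts each captured text between the pieces.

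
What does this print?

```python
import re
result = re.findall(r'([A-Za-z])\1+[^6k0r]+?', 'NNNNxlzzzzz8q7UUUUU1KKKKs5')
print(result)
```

After group 1 captures some text, `\1` only succeeds where that same text appears again.
Walking the string: at [0:5] match 'NNNNx', group 1 = 'N'; at [6:12] match 'zzzzz8', group 1 = 'z'; at [14:20] match 'UUUUU1', group 1 = 'U'; at [20:25] match 'KKKKs', group 1 = 'K'.
Because there's exactly one group, `findall` drops the full match and keeps group 1 from each hit.

['N', 'z', 'U', 'K']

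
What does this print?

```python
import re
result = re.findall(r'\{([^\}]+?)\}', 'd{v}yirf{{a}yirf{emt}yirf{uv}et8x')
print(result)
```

['v', '{a', 'emt', 'uv']

Matches: at [1:4] match '{v}', group 1 = 'v'; at [8:12] match '{{a}', group 1 = '{a'; at [16:21] match '{emt}', group 1 = 'emt'; at [25:29] match '{uv}', group 1 = 'uv'.
One capturing group, so `findall` returns just the captured substring from each match — 4 in all.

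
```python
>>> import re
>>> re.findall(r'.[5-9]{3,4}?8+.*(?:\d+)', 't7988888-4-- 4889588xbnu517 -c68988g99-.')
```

Pattern: any character, then 3 to 4 of a character in [5-9] (lazy); then one or more of a literal '8', then zero or more of any character; then one or more of a digit (non-capturing group).
Walking the string: at [0:38] → 't7988888-4-- 4889588xbnu517 -c68988g99'.
Since nothing is captured, `findall` lists the 1 matched substring directly.

['t7988888-4-- 4889588xbnu517 -c68988g99']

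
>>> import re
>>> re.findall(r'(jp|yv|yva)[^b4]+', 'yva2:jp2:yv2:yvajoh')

['yv']

Alternation isn't longest-match — the leftmost alternative that fits at this position is chosen.
Scanning left to right: at [0:19] match 'yva2:jp2:yv2:yvajoh', group 1 = 'yv'.
`findall` collects group 1 from the one match (1 total).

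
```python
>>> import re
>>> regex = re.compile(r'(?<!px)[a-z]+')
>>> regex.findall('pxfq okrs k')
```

['pxfq', 'okrs', 'k']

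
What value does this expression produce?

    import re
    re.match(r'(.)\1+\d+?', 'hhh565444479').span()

`\1` is not a pattern — it's the concrete string captured by group 1, re-applied verbatim.
`re.match` won't scan ahead — the pattern has to work from the very first character.
The match spans [0:4] → 'hhh5'.
Captured: group 1 = 'h'.

(0, 4)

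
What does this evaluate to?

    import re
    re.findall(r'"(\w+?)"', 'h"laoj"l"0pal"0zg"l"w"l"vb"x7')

['laoj', '0pal', 'l', 'l']

Scanning left to right: at [1:7] match '"laoj"', group 1 = 'laoj'; at [8:14] match '"0pal"', group 1 = '0pal'; at [17:20] match '"l"', group 1 = 'l'; at [21:24] match '"l"', group 1 = 'l'.
One capturing group, so `findall` returns just the captured substring from each match — 4 in all.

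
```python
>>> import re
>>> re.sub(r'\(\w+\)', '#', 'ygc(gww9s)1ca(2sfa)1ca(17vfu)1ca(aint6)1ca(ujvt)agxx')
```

Every occurrence is swapped for '#'.

'ygc#1ca#1ca#1ca#1ca#agxx'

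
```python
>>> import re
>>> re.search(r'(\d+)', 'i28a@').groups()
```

This matches one or more of a digit (captured).
`search` walks the string left to right and returns the first match it finds.
The match spans [1:3] → '28'.
Captured: group 1 = '28'.

('28',)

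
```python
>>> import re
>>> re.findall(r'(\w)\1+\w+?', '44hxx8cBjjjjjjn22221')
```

['4', 'x', 'j', '2']

`\1` is not a pattern — it's the concrete string captured by group 1, re-applied verbatim.
Scanning left to right: at [0:3] match '44h', group 1 = '4'; at [3:6] match 'xx8', group 1 = 'x'; at [8:15] match 'jjjjjjn', group 1 = 'j'; at [15:20] match '22221', group 1 = '2'.
`findall` collects group 1 from each match (4 total).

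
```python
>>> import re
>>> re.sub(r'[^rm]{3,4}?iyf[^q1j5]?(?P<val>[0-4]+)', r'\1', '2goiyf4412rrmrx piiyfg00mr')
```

This matches 3 to 4 of any character except [rm] (lazy), then the literal 'iyf', then optionally any character except [q1j5]; then one or more of a character in [0-4] (captured as 'val').
Matches: at [0:10] → '2goiyf4412'; at [14:24] → 'x piiyfg00'.
The replacement refers to a captured group, so each match is rewritten using its own captured text.

'412rrmr00mr'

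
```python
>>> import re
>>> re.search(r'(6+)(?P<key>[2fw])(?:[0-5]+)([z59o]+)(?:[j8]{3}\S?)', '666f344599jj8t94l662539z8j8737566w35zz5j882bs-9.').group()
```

'666f344599jj8t'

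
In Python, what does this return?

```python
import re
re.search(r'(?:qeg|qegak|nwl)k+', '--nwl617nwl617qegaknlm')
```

`re.search` tries every starting position until one works.
Here nothing in the string fits, so the call returns None.

None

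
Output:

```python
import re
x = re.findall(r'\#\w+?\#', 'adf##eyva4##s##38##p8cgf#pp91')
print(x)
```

['#eyva4#', '#s#', '#38#', '#p8cgf#']

Since nothing is captured, `findall` lists the 4 matched substrings directly.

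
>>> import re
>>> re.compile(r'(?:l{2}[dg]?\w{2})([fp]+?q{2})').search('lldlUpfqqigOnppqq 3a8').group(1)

The pattern matches exactly 2 of the literal 'l', then optionally one of [dg], then exactly 2 of a word character (non-capturing group); then one or more of one of [fp] (lazy), then exactly 2 of the literal 'q' (captured).
`re.search` tries every starting position until one works.
The match spans [0:9] → 'lldlUpfqq'.
Captured: group 1 = 'pfqq'.

'pfqq'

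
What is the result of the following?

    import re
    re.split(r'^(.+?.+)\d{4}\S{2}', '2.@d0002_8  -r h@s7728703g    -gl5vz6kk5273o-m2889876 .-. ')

This matches anchored at the start of the string; then one or more of any character (lazy), then one or more of any character (captured); then exactly 4 of a digit, then exactly 2 of a non-whitespace character.
Matches to split on: at [0:53] → '2.@d0002_8  -r h@s7728703g    -gl5vz6kk5273o-m2889876'.
The group in the pattern means `split` returns the separators' captures alongside the pieces.

['', '2.@d0002_8  -r h@s7728703g    -gl5vz6kk5273o-m2', ' .-. ']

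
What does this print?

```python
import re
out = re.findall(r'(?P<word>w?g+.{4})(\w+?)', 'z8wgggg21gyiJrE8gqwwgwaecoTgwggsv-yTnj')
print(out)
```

[('wgggg21gy', 'i'), ('gqwwg', 'w'), ('gwggs', 'v')]

A `+?`/`*?`/`{m,n}?` starts at its minimum and grows only as far as needed for what follows to match.
2 groups means each result is a tuple of 2 captured strings — 3 here.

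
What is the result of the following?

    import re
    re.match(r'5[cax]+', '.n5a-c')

None

`re.match` won't scan ahead — the pattern has to work from the very first character.
Here position 0 doesn't satisfy it, so the call returns None.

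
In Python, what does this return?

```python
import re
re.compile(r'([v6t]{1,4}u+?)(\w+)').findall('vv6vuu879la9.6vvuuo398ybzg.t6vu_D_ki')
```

Because the quantifier is non-greedy, it stops expanding at the earliest point where the rest of the pattern can succeed.
2 groups means each result is a tuple of 2 captured strings — 3 here.

[('vv6vu', 'u879la9'), ('6vvu', 'uo398ybzg'), ('t6vu', '_D_ki')]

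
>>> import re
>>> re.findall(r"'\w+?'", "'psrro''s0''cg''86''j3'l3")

["'psrro'", "'s0'", "'cg'", "'86'", "'j3'"]

Scanning left to right: at [0:7] → "'psrro'"; at [7:11] → "'s0'"; at [11:15] → "'cg'"; at [15:19] → "'86'"; at [19:23] → "'j3'".
No capturing groups, so `findall` returns the 5 full match strings.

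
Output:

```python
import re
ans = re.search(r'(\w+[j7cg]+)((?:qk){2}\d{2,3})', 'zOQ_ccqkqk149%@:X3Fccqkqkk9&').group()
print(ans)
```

zOQ_ccqkqk149

Pattern: one or more of a word character, then one or more of one of [j7cg] (captured); then the literal 'qk' repeated 2 times, then 2 to 3 of a digit (captured).
The match spans [0:13] → 'zOQ_ccqkqk149'.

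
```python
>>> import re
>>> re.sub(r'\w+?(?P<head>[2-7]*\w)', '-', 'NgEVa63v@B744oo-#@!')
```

Pattern: one or more of a word character (lazy); then zero or more of a character in [2-7], then a word character (captured as 'head').
Lazy quantifiers expand one character at a time until the remainder of the pattern can match.
Matches: at [0:2] → 'Ng'; at [2:4] → 'EV'; at [4:8] → 'a63v'; at [9:14] → 'B744o'.
Every occurrence is swapped for '-'.

'---@-o-#@!'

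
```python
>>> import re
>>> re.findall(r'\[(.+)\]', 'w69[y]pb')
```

['y']

Matches: at [3:6] match '[y]', group 1 = 'y'.
Because there's exactly one group, `findall` drops the full match and keeps group 1 from the one hit.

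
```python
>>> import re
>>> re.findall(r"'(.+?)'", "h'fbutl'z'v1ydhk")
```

['fbutl']

A `+?`/`*?`/`{m,n}?` starts at its minimum and grows only as far as needed for what follows to match.
Scanning left to right: at [1:8] match "'fbutl'", group 1 = 'fbutl'.
`findall` collects group 1 from the one match (1 total).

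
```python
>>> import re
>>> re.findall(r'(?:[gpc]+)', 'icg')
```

['cg']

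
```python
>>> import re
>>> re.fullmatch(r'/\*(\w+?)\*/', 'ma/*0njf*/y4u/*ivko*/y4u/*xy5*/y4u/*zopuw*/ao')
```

`fullmatch` succeeds only if the pattern covers the string from start to end.
Here there's no way to consume every character, so the call returns None.

None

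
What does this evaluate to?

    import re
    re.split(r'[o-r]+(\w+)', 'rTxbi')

['', 'Txbi', '']

The pattern matches one or more of a character in [o-r]; then one or more of a word character (captured).
Because the pattern has a capturing group, `split` also inserts each captured text between the pieces.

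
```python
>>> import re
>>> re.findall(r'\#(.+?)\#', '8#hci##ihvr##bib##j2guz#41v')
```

With the lazy modifier that quantifier settles for the fewest repetitions that let the rest of the pattern succeed (the atoms after it are unaffected and can still be greedy).
Walking the string: at [1:6] match '#hci#', group 1 = 'hci'; at [6:12] match '#ihvr#', group 1 = 'ihvr'; at [12:17] match '#bib#', group 1 = 'bib'; at [17:24] match '#j2guz#', group 1 = 'j2guz'.
One capturing group, so `findall` returns just the captured substring from each match — 4 in all.

['hci', 'ihvr', 'bib', 'j2guz']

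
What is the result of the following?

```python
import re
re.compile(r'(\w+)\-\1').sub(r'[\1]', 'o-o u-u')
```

'[o] [u]'

`\1` is not a pattern — it's the concrete string captured by group 1, re-applied verbatim.
Matches: at [0:3] → 'o-o'; at [4:7] → 'u-u'.
The replacement refers to a captured group, so each match is rewritten using its own captured text.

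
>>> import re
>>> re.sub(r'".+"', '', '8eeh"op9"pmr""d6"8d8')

'8eeh8d8'

Matches: at [4:17] → '"op9"pmr""d6"'.
`sub` substitutes '' at each match site.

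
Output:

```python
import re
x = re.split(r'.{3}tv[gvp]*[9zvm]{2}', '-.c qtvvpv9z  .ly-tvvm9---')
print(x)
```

['-.', '  .', '---']

Pattern: exactly 3 of any character, then the literal 'tv'; then zero or more of one of [gvp], then exactly 2 of one of [9zvm].
Matches to split on: at [2:12] → 'c qtvvpv9z'; at [15:23] → 'ly-tvvm9'.
Splitting on the pattern gives 3 pieces.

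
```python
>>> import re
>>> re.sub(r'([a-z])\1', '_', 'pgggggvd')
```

`\1` is not a pattern — it's the concrete string captured by group 1, re-applied verbatim.
Every occurrence is swapped for '_'.

'p__gvd'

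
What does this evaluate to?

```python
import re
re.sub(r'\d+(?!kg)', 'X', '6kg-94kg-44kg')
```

'6kg-X4kg-X4kg'

`(?!…)`/`(?<!…)` only lets a position through if the neighbouring text does NOT match; no characters are consumed.
Every occurrence is swapped for 'X'.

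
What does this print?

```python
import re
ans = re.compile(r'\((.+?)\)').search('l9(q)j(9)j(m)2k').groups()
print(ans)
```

`search` walks the string left to right and returns the first match it finds.
The match spans [2:5] → '(q)'.
Captured: group 1 = 'q'.

('q',)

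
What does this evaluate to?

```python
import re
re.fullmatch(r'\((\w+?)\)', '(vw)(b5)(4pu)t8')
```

None

`fullmatch` succeeds only if the pattern covers the string from start to end.
Here there's no way to consume every character, so the call returns None.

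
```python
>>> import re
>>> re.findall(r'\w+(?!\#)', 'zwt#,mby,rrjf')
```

['zw', 'mby', 'rrjf']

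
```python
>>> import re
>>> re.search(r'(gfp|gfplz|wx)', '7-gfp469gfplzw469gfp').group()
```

`re.search` tries every starting position until one works.
The match spans [2:5] → 'gfp'.
Captured: group 1 = 'gfp'.

'gfp'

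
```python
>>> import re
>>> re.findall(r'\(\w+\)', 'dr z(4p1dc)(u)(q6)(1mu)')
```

['(4p1dc)', '(u)', '(q6)', '(1mu)']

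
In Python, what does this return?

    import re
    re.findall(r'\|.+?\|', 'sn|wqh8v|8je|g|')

Walking the string: at [2:9] → '|wqh8v|'; at [12:15] → '|g|'.
`findall` yields the raw match text (2 of them) because the pattern has no groups.

['|wqh8v|', '|g|']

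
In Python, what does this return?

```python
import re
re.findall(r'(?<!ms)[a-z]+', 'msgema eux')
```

['msgema', 'eux']

The negative lookaround is zero-width — it rules out positions where the adjacent text would match, without consuming anything.
No capturing groups, so `findall` returns the 2 full match strings.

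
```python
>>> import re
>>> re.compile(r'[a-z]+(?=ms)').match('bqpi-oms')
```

None

The `(?=…)`/`(?<=…)` assertion just peeks at neighbouring text; it doesn't advance the match position.
`match` is anchored at position 0; if the pattern doesn't fit there, it returns None.
Here position 0 doesn't satisfy it, so the call returns None.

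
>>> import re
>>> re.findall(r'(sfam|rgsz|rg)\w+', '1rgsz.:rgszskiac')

['rg', 'rgsz']

Alternation tries branches left to right and keeps the first one that lets the overall match succeed at that position.
Walking the string: at [1:5] match 'rgsz', group 1 = 'rg'; at [7:16] match 'rgszskiac', group 1 = 'rgsz'.
With a single group, `findall` returns only what that group captured — 2 items.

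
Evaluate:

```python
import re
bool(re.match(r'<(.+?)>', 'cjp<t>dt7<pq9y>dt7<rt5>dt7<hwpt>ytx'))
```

`re.match` only tries the pattern at the start of the string.
Here position 0 doesn't satisfy it, so the call returns None, and `bool(None)` is False.

False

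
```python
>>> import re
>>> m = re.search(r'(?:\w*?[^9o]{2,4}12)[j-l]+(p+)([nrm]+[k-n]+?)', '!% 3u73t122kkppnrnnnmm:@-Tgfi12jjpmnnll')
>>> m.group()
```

'Tgfi12jjpmnnl'

Lazy quantifiers expand one character at a time until the remainder of the pattern can match.
The match spans [25:38] → 'Tgfi12jjpmnnl'.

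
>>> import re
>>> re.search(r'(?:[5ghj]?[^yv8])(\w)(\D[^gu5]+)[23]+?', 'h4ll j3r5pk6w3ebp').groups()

('l', 'l j')

The pattern matches optionally one of [5ghj], then any character except [yv8] (non-capturing group); then a word character (captured); then a non-digit, then one or more of any character except [gu5] (captured); then one or more of one of [23] (lazy).
Unlike `match`, `search` isn't anchored — it looks for the pattern anywhere in the string.
The match spans [0:7] → 'h4ll j3'.
Captured: group 1 = 'l', group 2 = 'l j'.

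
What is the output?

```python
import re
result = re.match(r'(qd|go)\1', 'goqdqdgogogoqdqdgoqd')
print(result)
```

`match` is anchored at position 0; if the pattern doesn't fit there, it returns None.
Here the pattern fails at index 0, so the call returns None.

None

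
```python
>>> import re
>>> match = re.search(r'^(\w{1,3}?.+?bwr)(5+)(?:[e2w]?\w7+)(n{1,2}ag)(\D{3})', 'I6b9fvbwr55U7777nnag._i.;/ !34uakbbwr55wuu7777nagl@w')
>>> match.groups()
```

('I6b9fvbwr', '55', 'nnag', '._i')

The match spans [0:23] → 'I6b9fvbwr55U7777nnag._i'.
Captured: group 1 = 'I6b9fvbwr', group 2 = '55', group 3 = 'nnag', group 4 = '._i'.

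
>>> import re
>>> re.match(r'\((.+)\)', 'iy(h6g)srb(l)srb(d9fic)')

`re.match` only tries the pattern at the start of the string.
Here position 0 doesn't satisfy it, so the call returns None.

None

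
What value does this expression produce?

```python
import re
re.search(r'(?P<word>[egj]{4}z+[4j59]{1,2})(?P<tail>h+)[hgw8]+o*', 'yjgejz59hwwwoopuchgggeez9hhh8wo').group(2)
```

'h'

This matches exactly 4 of one of [egj], then one or more of a literal 'z', then 1 to 2 of one of [4j59] (captured as 'word'); then one or more of a literal 'h' (captured as 'tail'); then one or more of one of [hgw8], then zero or more of a literal 'o'.
`re.search` tries every starting position until one works.
The match spans [1:14] → 'jgejz59hwwwoo'.
Captured: group 1 = 'jgejz59', group 2 = 'h'.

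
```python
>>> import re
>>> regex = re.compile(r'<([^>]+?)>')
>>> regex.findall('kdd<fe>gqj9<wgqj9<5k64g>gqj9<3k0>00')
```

['fe', 'wgqj9<5k64g', '3k0']

Because there's exactly one group, `findall` drops the full match and keeps group 1 from each hit.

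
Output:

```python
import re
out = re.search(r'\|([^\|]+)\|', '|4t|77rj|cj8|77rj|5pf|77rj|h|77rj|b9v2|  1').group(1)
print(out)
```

`re.search` tries every starting position until one works.
The match spans [0:4] → '|4t|'.
Captured: group 1 = '4t'.

4t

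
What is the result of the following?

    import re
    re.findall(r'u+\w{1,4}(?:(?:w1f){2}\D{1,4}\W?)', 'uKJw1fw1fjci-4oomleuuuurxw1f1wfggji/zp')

Since nothing is captured, `findall` lists the 1 matched substring directly.

['uKJw1fw1fjci-']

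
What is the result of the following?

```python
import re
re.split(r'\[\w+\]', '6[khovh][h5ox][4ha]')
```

Matches to split on: at [1:8] → '[khovh]'; at [8:14] → '[h5ox]'; at [14:19] → '[4ha]'.
The string is cut at each match, leaving 4 pieces.

['6', '', '', '']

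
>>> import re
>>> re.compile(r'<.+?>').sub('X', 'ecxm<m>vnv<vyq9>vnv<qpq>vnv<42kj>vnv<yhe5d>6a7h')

The `?` after the quantifier makes it lazy — it takes as little as possible before letting the rest of the pattern try.
Matches: at [4:7] → '<m>'; at [10:16] → '<vyq9>'; at [19:24] → '<qpq>'; at [27:33] → '<42kj>'; at [36:43] → '<yhe5d>'.
Every occurrence is swapped for 'X'.

'ecxmXvnvXvnvXvnvXvnvX6a7h'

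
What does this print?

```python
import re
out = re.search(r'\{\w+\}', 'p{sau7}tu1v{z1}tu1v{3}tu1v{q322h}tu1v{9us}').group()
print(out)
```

The match spans [1:7] → '{sau7}'.

{sau7}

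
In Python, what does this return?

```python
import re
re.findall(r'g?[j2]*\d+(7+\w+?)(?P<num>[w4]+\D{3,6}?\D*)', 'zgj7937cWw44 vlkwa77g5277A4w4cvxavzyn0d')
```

`findall` packs the 2 group values into a tuple for every match.

[('7cW', 'w44 vlkwa'), ('7g5277A', '4w4cvxavzyn')]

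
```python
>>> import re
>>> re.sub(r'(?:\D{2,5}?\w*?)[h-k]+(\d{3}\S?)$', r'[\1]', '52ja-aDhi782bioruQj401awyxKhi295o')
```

Each match is replaced using the text its own group 1 captured.

'52[295o]'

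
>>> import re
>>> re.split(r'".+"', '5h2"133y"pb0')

Matches to split on: at [3:9] → '"133y"'.
The string is cut at each match, leaving 2 pieces.

['5h2', 'pb0']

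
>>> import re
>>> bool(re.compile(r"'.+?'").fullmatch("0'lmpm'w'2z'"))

False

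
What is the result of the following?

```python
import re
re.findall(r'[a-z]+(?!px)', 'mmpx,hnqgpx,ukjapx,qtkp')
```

A negative assertion filters positions out without eating any characters.
Since nothing is captured, `findall` lists the 4 matched substrings directly.

['mmpx', 'hnqgpx', 'ukjapx', 'qtkp']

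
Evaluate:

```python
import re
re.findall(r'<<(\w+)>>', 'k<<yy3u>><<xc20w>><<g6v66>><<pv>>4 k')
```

Walking the string: at [1:9] match '<<yy3u>>', group 1 = 'yy3u'; at [9:18] match '<<xc20w>>', group 1 = 'xc20w'; at [18:27] match '<<g6v66>>', group 1 = 'g6v66'; at [27:33] match '<<pv>>', group 1 = 'pv'.
Because there's exactly one group, `findall` drops the full match and keeps group 1 from each hit.

['yy3u', 'xc20w', 'g6v66', 'pv']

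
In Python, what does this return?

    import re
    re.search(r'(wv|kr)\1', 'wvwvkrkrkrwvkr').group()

A backreference is literal: `\1` must see the identical characters the first group matched.
The match spans [0:4] → 'wvwv'.

'wvwv'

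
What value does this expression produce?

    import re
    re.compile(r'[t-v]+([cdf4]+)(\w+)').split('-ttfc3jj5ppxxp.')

This matches one or more of a character in [t-v]; then one or more of one of [cdf4] (captured); then one or more of a word character (captured).
Matches to split on: at [1:14] → 'ttfc3jj5ppxxp'.
`re.split` interleaves the captured-group text with the surrounding fragments.

['-', 'fc', '3jj5ppxxp', '.']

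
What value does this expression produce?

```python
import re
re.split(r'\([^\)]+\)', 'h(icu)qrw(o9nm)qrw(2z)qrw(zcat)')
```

['h', 'qrw', 'qrw', 'qrw', '']

`split` removes every match and returns the 5 fragments in between.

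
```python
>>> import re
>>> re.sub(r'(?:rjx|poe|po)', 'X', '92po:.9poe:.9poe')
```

'92X:.9X:.9X'

`|` is ordered: at each position the engine commits to the first alternative that works.
Matches: at [2:4] → 'po'; at [7:10] → 'poe'; at [13:16] → 'poe'.
Each match is replaced by 'X'.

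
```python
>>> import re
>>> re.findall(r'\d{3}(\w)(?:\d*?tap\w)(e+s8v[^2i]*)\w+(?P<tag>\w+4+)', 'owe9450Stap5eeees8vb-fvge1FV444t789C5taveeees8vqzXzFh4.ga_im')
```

3 groups means the one result is a tuple of 3 captured strings — 1 here.

[('S', 'eeees8vb-fvge1FV444t789C5taveeees8vqzXz', 'h4')]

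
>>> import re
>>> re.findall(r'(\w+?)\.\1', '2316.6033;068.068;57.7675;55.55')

The backreference `\1` re-matches whatever the first group consumed, character for character.
Scanning left to right: at [3:6] match '6.6', group 1 = '6'; at [10:17] match '068.068', group 1 = '068'; at [19:22] match '7.7', group 1 = '7'; at [26:31] match '55.55', group 1 = '55'.
With a single group, `findall` returns only what that group captured — 4 items.

['6', '068', '7', '55']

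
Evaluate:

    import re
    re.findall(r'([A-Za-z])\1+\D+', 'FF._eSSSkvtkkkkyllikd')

['F']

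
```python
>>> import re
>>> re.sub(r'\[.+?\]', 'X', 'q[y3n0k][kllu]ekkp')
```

'qXXekkp'

A non-greedy quantifier consumes as few characters as it can — just enough that the remainder of the pattern still matches from where it stops; whatever follows it matches normally.
Matches: at [1:8] → '[y3n0k]'; at [8:14] → '[kllu]'.
Every occurrence is swapped for 'X'.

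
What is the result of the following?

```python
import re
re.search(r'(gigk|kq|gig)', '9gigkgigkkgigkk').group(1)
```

'gigk'

The match spans [1:5] → 'gigk'.
Captured: group 1 = 'gigk'.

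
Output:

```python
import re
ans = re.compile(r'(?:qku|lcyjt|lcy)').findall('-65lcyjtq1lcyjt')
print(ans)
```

Branches in `(...|...)` are attempted left-to-right; the first branch that allows the whole pattern to succeed is taken.
Scanning left to right: at [3:8] → 'lcyjt'; at [10:15] → 'lcyjt'.
With no groups in the pattern, `findall` gives back each whole match — 2 here.

['lcyjt', 'lcyjt']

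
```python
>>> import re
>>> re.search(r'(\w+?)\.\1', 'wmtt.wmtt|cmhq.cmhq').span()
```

`\1` is not a pattern — it's the concrete string captured by group 1, re-applied verbatim.
`re.search` scans for the first position where the pattern succeeds.
The match spans [0:9] → 'wmtt.wmtt'.
Captured: group 1 = 'wmtt'.

(0, 9)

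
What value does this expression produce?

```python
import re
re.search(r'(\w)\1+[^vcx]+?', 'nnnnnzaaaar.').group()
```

'nnnnnz'

After group 1 captures some text, `\1` only succeeds where that same text appears again.
The match spans [0:6] → 'nnnnnz'.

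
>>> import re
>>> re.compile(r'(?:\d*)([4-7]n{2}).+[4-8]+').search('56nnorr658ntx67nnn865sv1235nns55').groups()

('6nn',)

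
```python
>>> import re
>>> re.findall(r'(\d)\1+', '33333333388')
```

The backreference `\1` re-matches whatever the first group consumed, character for character.
With a single group, `findall` returns only what that group captured — 2 items.

['3', '8']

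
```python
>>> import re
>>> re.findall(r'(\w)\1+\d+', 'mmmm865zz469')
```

['m', 'z']

The backreference `\1` re-matches whatever the first group consumed, character for character.
Matches: at [0:7] match 'mmmm865', group 1 = 'm'; at [7:12] match 'zz469', group 1 = 'z'.
With a single group, `findall` returns only what that group captured — 2 items.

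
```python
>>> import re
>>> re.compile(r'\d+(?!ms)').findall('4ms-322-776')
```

['322', '776']

The negative lookaround is zero-width — it rules out positions where the adjacent text would match, without consuming anything.
Scanning left to right: at [4:7] → '322'; at [8:11] → '776'.
Since nothing is captured, `findall` lists the 2 matched substrings directly.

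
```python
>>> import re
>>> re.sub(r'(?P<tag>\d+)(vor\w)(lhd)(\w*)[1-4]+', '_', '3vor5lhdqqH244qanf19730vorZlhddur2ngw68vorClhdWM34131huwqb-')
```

'_huwqb-'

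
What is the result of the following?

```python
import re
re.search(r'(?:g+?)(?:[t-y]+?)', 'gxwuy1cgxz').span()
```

(0, 2)

The pattern matches one or more of a literal 'g' (lazy) (non-capturing group); then one or more of a character in [t-y] (lazy) (non-capturing group).
The match spans [0:2] → 'gx'.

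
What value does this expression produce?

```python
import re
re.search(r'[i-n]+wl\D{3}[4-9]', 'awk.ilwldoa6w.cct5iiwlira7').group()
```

'ilwldoa6'

The match spans [4:12] → 'ilwldoa6'.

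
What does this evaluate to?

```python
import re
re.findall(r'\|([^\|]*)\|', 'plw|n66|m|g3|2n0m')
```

Scanning left to right: at [3:8] match '|n66|', group 1 = 'n66'; at [9:13] match '|g3|', group 1 = 'g3'.
With a single group, `findall` returns only what that group captured — 2 items.

['n66', 'g3']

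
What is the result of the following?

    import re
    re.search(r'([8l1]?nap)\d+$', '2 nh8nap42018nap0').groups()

('8nap',)

The match spans [12:17] → '8nap0'.
Captured: group 1 = '8nap'.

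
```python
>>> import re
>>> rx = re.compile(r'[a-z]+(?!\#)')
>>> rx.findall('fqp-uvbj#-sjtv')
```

Because the assertion is negative and zero-width, positions next to the forbidden text are skipped.
With no groups in the pattern, `findall` gives back each whole match — 3 here.

['fqp', 'uvb', 'sjtv']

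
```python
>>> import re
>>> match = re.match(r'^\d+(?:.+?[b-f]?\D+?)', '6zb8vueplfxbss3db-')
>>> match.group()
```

'6zb'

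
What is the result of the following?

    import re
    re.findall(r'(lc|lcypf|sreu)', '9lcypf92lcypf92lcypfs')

Branches in `(...|...)` are attempted left-to-right; the first branch that allows the whole pattern to succeed is taken.
With a single group, `findall` returns only what that group captured — 3 items.

['lc', 'lc', 'lc']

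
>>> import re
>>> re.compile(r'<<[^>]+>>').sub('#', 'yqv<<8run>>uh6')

Matches: at [3:11] → '<<8run>>'.
`sub` substitutes '#' at each match site.

'yqv#uh6'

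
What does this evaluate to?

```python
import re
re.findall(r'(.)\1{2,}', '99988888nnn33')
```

['9', '8', 'n']

`\1` has to match the exact text group 1 already captured.
Matches: at [0:3] match '999', group 1 = '9'; at [3:8] match '88888', group 1 = '8'; at [8:11] match 'nnn', group 1 = 'n'.
Because there's exactly one group, `findall` drops the full match and keeps group 1 from each hit.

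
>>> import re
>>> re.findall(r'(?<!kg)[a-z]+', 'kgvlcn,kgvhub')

`(?!…)`/`(?<!…)` only lets a position through if the neighbouring text does NOT match; no characters are consumed.
Since nothing is captured, `findall` lists the 2 matched substrings directly.

['kgvlcn', 'kgvhub']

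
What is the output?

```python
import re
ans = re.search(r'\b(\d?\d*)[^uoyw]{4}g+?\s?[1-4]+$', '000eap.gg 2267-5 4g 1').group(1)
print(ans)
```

2267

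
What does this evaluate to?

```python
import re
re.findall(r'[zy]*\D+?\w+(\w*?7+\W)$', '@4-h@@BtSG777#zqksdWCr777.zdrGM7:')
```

['7:']

This matches zero or more of one of [zy]; then one or more of a non-digit (lazy), then one or more of a word character; then zero or more of a word character (lazy), then one or more of the literal '7', then a non-word character (captured); then anchored at the end.
Because there's exactly one group, `findall` drops the full match and keeps group 1 from the one hit.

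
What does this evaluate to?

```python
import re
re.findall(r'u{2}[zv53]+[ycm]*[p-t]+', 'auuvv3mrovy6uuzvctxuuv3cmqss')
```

['uuvv3mr', 'uuzvct', 'uuv3cmqss']

The pattern matches exactly 2 of the literal 'u', then one or more of one of [zv53]; then zero or more of one of [ycm], then one or more of a character in [p-t].
Matches: at [1:8] → 'uuvv3mr'; at [12:18] → 'uuzvct'; at [19:28] → 'uuv3cmqss'.
No capturing groups, so `findall` returns the 3 full match strings.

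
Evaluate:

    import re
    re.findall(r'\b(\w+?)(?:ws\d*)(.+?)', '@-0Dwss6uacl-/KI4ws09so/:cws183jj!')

[('0D', 's'), ('KI4', 's'), ('c', 'j')]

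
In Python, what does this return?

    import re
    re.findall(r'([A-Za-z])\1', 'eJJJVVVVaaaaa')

The backreference `\1` re-matches whatever the first group consumed, character for character.
Scanning left to right: at [1:3] match 'JJ', group 1 = 'J'; at [4:6] match 'VV', group 1 = 'V'; at [6:8] match 'VV', group 1 = 'V'; at [8:10] match 'aa', group 1 = 'a'; at [10:12] match 'aa', group 1 = 'a'.
With a single group, `findall` returns only what that group captured — 5 items.

['J', 'V', 'V', 'a', 'a']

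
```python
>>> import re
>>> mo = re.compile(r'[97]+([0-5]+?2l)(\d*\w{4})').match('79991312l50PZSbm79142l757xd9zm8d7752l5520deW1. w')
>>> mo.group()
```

`match` is anchored at position 0; if the pattern doesn't fit there, it returns None.
The match spans [0:15] → '79991312l50PZSb'.

'79991312l50PZSb'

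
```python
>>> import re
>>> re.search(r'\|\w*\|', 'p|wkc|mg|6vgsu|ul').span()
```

The match spans [1:6] → '|wkc|'.

(1, 6)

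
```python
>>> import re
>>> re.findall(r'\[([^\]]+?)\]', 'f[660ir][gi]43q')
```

['660ir', 'gi']

Matches: at [1:8] match '[660ir]', group 1 = '660ir'; at [8:12] match '[gi]', group 1 = 'gi'.
`findall` collects group 1 from each match (2 total).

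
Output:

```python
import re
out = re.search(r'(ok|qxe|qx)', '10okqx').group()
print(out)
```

ok

The match spans [2:4] → 'ok'.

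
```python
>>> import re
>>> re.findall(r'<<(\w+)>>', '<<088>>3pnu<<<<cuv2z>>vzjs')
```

['088', 'cuv2z']

Scanning left to right: at [0:7] match '<<088>>', group 1 = '088'; at [13:22] match '<<cuv2z>>', group 1 = 'cuv2z'.
One capturing group, so `findall` returns just the captured substring from each match — 2 in all.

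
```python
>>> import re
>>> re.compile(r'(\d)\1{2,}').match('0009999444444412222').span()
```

(0, 3)

`match` is anchored at position 0; if the pattern doesn't fit there, it returns None.
The match spans [0:3] → '000'.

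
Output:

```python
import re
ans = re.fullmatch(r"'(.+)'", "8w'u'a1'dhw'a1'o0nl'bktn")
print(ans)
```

`re.fullmatch` is like wrapping the pattern in `^…$` (in single-line mode).
Here the string isn't matched end-to-end, so the call returns None.

None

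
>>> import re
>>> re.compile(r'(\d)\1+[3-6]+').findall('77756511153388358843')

['7', '1', '8', '8']

The backreference `\1` re-matches whatever the first group consumed, character for character.
Matches: at [0:6] match '777565', group 1 = '7'; at [6:12] match '111533', group 1 = '1'; at [12:16] match '8835', group 1 = '8'; at [16:20] match '8843', group 1 = '8'.
Because there's exactly one group, `findall` drops the full match and keeps group 1 from each hit.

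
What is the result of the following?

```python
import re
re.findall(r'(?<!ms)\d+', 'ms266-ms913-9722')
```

['66', '13', '9722']

Because the assertion is negative and zero-width, positions next to the forbidden text are skipped.
With no groups in the pattern, `findall` gives back each whole match — 3 here.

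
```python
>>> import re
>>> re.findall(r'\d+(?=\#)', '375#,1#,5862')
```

['375', '1']

Lookahead/lookbehind check context without consuming it, so the matched span excludes the asserted characters.
No capturing groups, so `findall` returns the 2 full match strings.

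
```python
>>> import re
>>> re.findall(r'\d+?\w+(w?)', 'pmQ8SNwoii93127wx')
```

['']

This matches one or more of a digit (lazy), then one or more of a word character; then optionally a literal 'w' (captured).
Walking the string: at [3:17] match '8SNwoii93127wx', group 1 = ''.
Because there's exactly one group, `findall` drops the full match and keeps group 1 from the one hit.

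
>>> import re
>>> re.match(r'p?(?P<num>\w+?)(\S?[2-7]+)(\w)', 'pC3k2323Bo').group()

This matches optionally a literal 'p'; then one or more of a word character (lazy) (captured as 'num'); then optionally a non-whitespace character, then one or more of a character in [2-7] (captured); then a word character (captured).
Because the quantifier is non-greedy, it stops expanding at the earliest point where the rest of the pattern can succeed.
`re.match` only tries the pattern at the start of the string.
The match spans [0:4] → 'pC3k'.
Captured: group 1 = 'C', group 2 = '3', group 3 = 'k'.

'pC3k'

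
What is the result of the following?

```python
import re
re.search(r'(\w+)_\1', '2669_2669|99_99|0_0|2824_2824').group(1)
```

'2669'

The backreference `\1` re-matches whatever the first group consumed, character for character.
`search` walks the string left to right and returns the first match it finds.
The match spans [0:9] → '2669_2669'.
Captured: group 1 = '2669'.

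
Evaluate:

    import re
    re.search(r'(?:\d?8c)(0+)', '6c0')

Pattern: optionally a digit, then the literal '8c' (non-capturing group); then one or more of a literal '0' (captured).
`re.search` tries every starting position until one works.
Here nothing in the string fits, so the call returns None.

None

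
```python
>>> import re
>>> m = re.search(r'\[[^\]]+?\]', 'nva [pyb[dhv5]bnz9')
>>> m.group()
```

`search` walks the string left to right and returns the first match it finds.
The match spans [4:14] → '[pyb[dhv5]'.

'[pyb[dhv5]'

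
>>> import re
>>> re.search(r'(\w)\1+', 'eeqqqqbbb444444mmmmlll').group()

'ee'

`\1` has to match the exact text group 1 already captured.
`re.search` tries every starting position until one works.
The match spans [0:2] → 'ee'.
Captured: group 1 = 'e'.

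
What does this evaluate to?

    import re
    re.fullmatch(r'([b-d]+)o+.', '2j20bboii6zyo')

None

`re.fullmatch` is like wrapping the pattern in `^…$` (in single-line mode).
Here the pattern can't cover the whole string, so the call returns None.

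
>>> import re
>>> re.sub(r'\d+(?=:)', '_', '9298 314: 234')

'9298 _: 234'

Lookahead/lookbehind check context without consuming it, so the matched span excludes the asserted characters.
Matches: at [5:8] → '314'.
Each match is replaced by '_'.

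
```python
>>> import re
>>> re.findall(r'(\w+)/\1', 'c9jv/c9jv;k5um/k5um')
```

['c9jv', 'k5um']

A backreference is literal: `\1` must see the identical characters the first group matched.
Walking the string: at [0:9] match 'c9jv/c9jv', group 1 = 'c9jv'; at [10:19] match 'k5um/k5um', group 1 = 'k5um'.
With a single group, `findall` returns only what that group captured — 2 items.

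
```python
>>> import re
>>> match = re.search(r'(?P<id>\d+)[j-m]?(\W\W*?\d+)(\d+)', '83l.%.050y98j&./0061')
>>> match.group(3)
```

'0'

This matches one or more of a digit (captured as 'id'); then optionally a character in [j-m]; then a non-word character, then zero or more of a non-word character (lazy), then one or more of a digit (captured); then one or more of a digit (captured).
`re.search` tries every starting position until one works.
The match spans [0:9] → '83l.%.050'.
Captured: group 1 = '83', group 2 = '.%.05', group 3 = '0'.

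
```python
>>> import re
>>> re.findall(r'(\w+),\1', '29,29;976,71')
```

`\1` has to match the exact text group 1 already captured.
`findall` collects group 1 from the one match (1 total).

['29']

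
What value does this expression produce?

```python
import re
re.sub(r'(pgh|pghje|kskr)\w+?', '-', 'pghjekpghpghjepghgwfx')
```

The regex engine tests alternatives in the order written; an earlier branch that matches wins even if a later one would match more.
`sub` substitutes '-' at each match site.

'-ek-ghje-wfx'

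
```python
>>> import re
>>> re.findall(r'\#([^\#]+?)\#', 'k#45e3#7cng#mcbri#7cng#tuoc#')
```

Scanning left to right: at [1:7] match '#45e3#', group 1 = '45e3'; at [11:18] match '#mcbri#', group 1 = 'mcbri'; at [22:28] match '#tuoc#', group 1 = 'tuoc'.
Because there's exactly one group, `findall` drops the full match and keeps group 1 from each hit.

['45e3', 'mcbri', 'tuoc']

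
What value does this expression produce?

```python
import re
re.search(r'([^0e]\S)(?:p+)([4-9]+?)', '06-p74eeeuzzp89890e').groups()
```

('6-', '7')

The pattern matches any character except [0e], then a non-whitespace character (captured); then one or more of a literal 'p' (non-capturing group); then one or more of a character in [4-9] (lazy) (captured).
With the lazy modifier that quantifier settles for the fewest repetitions that let the rest of the pattern succeed (the atoms after it are unaffected and can still be greedy).
`search` walks the string left to right and returns the first match it finds.
The match spans [1:5] → '6-p7'.
Captured: group 1 = '6-', group 2 = '7'.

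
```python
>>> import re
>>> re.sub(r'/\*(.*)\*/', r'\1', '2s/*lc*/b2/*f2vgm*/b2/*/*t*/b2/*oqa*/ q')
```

The replacement refers to a captured group, so each match is rewritten using its own captured text.

'2slc*/b2/*f2vgm*/b2/*/*t*/b2/*oqa q'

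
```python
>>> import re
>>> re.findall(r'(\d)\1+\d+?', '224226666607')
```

['2', '2', '6']

`\1` has to match the exact text group 1 already captured.
`findall` collects group 1 from each match (3 total).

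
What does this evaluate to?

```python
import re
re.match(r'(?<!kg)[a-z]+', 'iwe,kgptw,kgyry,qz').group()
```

'iwe'

The negative lookaround is zero-width — it rules out positions where the adjacent text would match, without consuming anything.
`re.match` only tries the pattern at the start of the string.
The match spans [0:3] → 'iwe'.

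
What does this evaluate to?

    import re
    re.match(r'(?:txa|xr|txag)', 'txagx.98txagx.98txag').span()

(0, 3)

The regex engine tests alternatives in the order written; an earlier branch that matches wins even if a later one would match more.
`re.match` only tries the pattern at the start of the string.
The match spans [0:3] → 'txa'.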